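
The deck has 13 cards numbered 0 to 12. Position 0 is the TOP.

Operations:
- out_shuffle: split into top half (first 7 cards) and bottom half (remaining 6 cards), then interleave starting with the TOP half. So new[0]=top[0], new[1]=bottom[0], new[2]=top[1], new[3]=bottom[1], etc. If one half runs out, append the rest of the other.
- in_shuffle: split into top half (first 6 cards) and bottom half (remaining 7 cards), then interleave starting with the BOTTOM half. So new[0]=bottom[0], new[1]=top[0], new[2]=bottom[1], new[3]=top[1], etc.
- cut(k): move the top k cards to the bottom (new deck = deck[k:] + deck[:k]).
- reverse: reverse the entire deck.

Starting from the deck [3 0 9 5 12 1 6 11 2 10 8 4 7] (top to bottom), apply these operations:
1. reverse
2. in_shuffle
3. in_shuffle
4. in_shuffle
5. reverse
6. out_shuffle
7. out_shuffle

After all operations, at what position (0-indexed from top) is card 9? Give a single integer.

Answer: 12

Derivation:
After op 1 (reverse): [7 4 8 10 2 11 6 1 12 5 9 0 3]
After op 2 (in_shuffle): [6 7 1 4 12 8 5 10 9 2 0 11 3]
After op 3 (in_shuffle): [5 6 10 7 9 1 2 4 0 12 11 8 3]
After op 4 (in_shuffle): [2 5 4 6 0 10 12 7 11 9 8 1 3]
After op 5 (reverse): [3 1 8 9 11 7 12 10 0 6 4 5 2]
After op 6 (out_shuffle): [3 10 1 0 8 6 9 4 11 5 7 2 12]
After op 7 (out_shuffle): [3 4 10 11 1 5 0 7 8 2 6 12 9]
Card 9 is at position 12.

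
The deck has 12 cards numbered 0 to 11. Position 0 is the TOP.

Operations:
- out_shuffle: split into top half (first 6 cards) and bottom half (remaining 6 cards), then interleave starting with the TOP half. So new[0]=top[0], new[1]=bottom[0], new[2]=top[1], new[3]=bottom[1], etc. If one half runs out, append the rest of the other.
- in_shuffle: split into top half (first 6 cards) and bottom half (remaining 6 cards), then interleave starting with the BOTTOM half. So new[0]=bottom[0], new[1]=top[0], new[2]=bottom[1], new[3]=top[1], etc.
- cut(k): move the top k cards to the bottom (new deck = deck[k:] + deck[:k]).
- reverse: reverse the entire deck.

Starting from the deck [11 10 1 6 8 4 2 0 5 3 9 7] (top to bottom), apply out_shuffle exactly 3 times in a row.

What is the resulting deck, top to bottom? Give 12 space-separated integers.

After op 1 (out_shuffle): [11 2 10 0 1 5 6 3 8 9 4 7]
After op 2 (out_shuffle): [11 6 2 3 10 8 0 9 1 4 5 7]
After op 3 (out_shuffle): [11 0 6 9 2 1 3 4 10 5 8 7]

Answer: 11 0 6 9 2 1 3 4 10 5 8 7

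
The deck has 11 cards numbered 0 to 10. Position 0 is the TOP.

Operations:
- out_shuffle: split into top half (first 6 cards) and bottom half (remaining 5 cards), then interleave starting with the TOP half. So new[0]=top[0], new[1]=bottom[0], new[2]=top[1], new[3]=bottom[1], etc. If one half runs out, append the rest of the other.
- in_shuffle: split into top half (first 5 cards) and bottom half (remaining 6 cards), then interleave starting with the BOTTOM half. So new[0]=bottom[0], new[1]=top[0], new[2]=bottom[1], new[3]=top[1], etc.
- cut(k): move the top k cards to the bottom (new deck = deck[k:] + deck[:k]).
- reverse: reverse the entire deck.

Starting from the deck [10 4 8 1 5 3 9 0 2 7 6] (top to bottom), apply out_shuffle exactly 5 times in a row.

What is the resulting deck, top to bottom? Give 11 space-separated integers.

Answer: 10 6 7 2 0 9 3 5 1 8 4

Derivation:
After op 1 (out_shuffle): [10 9 4 0 8 2 1 7 5 6 3]
After op 2 (out_shuffle): [10 1 9 7 4 5 0 6 8 3 2]
After op 3 (out_shuffle): [10 0 1 6 9 8 7 3 4 2 5]
After op 4 (out_shuffle): [10 7 0 3 1 4 6 2 9 5 8]
After op 5 (out_shuffle): [10 6 7 2 0 9 3 5 1 8 4]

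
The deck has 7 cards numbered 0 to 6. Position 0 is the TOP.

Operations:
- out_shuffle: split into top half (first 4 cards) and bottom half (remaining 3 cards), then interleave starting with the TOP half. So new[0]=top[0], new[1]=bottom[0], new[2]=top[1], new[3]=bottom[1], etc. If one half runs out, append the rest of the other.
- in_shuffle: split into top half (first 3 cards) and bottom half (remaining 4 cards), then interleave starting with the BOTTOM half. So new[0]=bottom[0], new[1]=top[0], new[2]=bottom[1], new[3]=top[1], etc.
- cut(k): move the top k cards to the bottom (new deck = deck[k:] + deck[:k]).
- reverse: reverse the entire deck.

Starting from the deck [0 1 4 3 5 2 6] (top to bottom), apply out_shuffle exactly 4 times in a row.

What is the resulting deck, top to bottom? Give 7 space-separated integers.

Answer: 0 5 1 2 4 6 3

Derivation:
After op 1 (out_shuffle): [0 5 1 2 4 6 3]
After op 2 (out_shuffle): [0 4 5 6 1 3 2]
After op 3 (out_shuffle): [0 1 4 3 5 2 6]
After op 4 (out_shuffle): [0 5 1 2 4 6 3]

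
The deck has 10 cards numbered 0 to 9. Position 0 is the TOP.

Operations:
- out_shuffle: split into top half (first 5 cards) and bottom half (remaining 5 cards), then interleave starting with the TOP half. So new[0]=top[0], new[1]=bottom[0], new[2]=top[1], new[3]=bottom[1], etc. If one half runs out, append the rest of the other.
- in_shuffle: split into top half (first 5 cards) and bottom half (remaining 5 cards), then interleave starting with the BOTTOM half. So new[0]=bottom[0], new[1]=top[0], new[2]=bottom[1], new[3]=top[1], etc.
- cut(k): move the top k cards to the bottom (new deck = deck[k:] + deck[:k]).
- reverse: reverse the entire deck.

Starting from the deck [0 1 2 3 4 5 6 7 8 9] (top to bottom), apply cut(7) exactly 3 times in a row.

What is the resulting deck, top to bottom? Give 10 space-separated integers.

Answer: 1 2 3 4 5 6 7 8 9 0

Derivation:
After op 1 (cut(7)): [7 8 9 0 1 2 3 4 5 6]
After op 2 (cut(7)): [4 5 6 7 8 9 0 1 2 3]
After op 3 (cut(7)): [1 2 3 4 5 6 7 8 9 0]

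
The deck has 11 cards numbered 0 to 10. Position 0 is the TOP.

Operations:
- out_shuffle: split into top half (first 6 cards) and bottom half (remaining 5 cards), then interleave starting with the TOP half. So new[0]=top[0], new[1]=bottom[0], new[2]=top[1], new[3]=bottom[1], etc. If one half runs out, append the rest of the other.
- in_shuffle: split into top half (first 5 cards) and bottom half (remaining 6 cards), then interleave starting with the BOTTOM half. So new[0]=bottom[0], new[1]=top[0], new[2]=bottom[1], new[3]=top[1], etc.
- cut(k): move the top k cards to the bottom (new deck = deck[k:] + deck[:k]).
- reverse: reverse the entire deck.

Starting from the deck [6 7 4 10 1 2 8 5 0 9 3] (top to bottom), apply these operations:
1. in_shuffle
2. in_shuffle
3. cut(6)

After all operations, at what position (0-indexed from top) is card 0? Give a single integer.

After op 1 (in_shuffle): [2 6 8 7 5 4 0 10 9 1 3]
After op 2 (in_shuffle): [4 2 0 6 10 8 9 7 1 5 3]
After op 3 (cut(6)): [9 7 1 5 3 4 2 0 6 10 8]
Card 0 is at position 7.

Answer: 7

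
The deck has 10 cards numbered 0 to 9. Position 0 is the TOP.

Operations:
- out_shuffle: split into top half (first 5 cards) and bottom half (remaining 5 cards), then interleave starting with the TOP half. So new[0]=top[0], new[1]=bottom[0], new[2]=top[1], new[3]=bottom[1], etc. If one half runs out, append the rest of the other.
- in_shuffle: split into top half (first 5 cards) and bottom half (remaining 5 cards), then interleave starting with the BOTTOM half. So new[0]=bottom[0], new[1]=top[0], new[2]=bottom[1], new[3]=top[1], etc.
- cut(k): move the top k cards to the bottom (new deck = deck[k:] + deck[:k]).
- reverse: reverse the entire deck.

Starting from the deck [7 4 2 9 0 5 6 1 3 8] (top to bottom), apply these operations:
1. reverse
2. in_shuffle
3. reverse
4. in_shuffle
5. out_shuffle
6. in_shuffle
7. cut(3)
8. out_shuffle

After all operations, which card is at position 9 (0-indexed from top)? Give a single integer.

After op 1 (reverse): [8 3 1 6 5 0 9 2 4 7]
After op 2 (in_shuffle): [0 8 9 3 2 1 4 6 7 5]
After op 3 (reverse): [5 7 6 4 1 2 3 9 8 0]
After op 4 (in_shuffle): [2 5 3 7 9 6 8 4 0 1]
After op 5 (out_shuffle): [2 6 5 8 3 4 7 0 9 1]
After op 6 (in_shuffle): [4 2 7 6 0 5 9 8 1 3]
After op 7 (cut(3)): [6 0 5 9 8 1 3 4 2 7]
After op 8 (out_shuffle): [6 1 0 3 5 4 9 2 8 7]
Position 9: card 7.

Answer: 7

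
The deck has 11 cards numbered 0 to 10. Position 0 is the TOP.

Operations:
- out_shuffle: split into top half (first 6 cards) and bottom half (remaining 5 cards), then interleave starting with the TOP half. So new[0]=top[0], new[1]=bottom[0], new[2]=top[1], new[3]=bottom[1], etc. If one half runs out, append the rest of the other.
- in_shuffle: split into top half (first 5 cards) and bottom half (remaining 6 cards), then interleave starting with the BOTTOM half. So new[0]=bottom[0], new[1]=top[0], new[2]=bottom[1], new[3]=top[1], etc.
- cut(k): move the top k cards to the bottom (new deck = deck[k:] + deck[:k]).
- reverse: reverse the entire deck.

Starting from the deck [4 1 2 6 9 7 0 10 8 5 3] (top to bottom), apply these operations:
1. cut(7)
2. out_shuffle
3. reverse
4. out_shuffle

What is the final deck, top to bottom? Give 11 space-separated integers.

After op 1 (cut(7)): [10 8 5 3 4 1 2 6 9 7 0]
After op 2 (out_shuffle): [10 2 8 6 5 9 3 7 4 0 1]
After op 3 (reverse): [1 0 4 7 3 9 5 6 8 2 10]
After op 4 (out_shuffle): [1 5 0 6 4 8 7 2 3 10 9]

Answer: 1 5 0 6 4 8 7 2 3 10 9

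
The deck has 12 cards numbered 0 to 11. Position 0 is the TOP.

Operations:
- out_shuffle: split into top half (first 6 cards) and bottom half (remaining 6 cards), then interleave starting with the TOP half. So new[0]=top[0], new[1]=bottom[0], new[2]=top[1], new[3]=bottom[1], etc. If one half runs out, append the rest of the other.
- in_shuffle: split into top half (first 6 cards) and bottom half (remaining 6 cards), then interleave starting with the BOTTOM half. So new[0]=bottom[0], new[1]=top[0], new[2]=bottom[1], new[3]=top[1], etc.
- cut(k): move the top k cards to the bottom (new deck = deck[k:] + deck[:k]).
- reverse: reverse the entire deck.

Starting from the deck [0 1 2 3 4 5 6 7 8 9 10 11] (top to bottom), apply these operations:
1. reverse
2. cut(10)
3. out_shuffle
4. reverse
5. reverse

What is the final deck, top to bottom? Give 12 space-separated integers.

Answer: 1 7 0 6 11 5 10 4 9 3 8 2

Derivation:
After op 1 (reverse): [11 10 9 8 7 6 5 4 3 2 1 0]
After op 2 (cut(10)): [1 0 11 10 9 8 7 6 5 4 3 2]
After op 3 (out_shuffle): [1 7 0 6 11 5 10 4 9 3 8 2]
After op 4 (reverse): [2 8 3 9 4 10 5 11 6 0 7 1]
After op 5 (reverse): [1 7 0 6 11 5 10 4 9 3 8 2]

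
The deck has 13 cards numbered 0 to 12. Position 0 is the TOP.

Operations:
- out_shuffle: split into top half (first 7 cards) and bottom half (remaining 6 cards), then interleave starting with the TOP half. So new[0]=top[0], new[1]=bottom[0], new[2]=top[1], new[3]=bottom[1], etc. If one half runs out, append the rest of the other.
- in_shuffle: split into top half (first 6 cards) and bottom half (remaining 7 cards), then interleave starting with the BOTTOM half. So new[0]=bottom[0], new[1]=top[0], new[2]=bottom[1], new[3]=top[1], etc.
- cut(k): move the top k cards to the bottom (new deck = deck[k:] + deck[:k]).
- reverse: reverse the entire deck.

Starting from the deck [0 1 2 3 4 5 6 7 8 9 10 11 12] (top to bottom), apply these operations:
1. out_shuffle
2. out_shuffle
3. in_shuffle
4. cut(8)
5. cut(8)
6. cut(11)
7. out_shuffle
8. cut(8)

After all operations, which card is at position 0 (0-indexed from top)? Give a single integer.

Answer: 7

Derivation:
After op 1 (out_shuffle): [0 7 1 8 2 9 3 10 4 11 5 12 6]
After op 2 (out_shuffle): [0 10 7 4 1 11 8 5 2 12 9 6 3]
After op 3 (in_shuffle): [8 0 5 10 2 7 12 4 9 1 6 11 3]
After op 4 (cut(8)): [9 1 6 11 3 8 0 5 10 2 7 12 4]
After op 5 (cut(8)): [10 2 7 12 4 9 1 6 11 3 8 0 5]
After op 6 (cut(11)): [0 5 10 2 7 12 4 9 1 6 11 3 8]
After op 7 (out_shuffle): [0 9 5 1 10 6 2 11 7 3 12 8 4]
After op 8 (cut(8)): [7 3 12 8 4 0 9 5 1 10 6 2 11]
Position 0: card 7.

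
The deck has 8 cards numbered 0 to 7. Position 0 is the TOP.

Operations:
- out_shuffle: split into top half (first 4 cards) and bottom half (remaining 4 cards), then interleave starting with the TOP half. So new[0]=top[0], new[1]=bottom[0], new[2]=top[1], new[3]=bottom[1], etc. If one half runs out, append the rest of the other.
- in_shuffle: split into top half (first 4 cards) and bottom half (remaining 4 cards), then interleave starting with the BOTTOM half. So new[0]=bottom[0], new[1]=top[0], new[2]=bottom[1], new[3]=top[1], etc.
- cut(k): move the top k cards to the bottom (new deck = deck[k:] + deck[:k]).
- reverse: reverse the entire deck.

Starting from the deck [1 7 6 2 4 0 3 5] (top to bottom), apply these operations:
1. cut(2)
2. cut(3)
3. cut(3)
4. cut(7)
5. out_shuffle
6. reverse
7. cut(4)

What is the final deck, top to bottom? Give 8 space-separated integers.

Answer: 4 1 2 5 3 6 0 7

Derivation:
After op 1 (cut(2)): [6 2 4 0 3 5 1 7]
After op 2 (cut(3)): [0 3 5 1 7 6 2 4]
After op 3 (cut(3)): [1 7 6 2 4 0 3 5]
After op 4 (cut(7)): [5 1 7 6 2 4 0 3]
After op 5 (out_shuffle): [5 2 1 4 7 0 6 3]
After op 6 (reverse): [3 6 0 7 4 1 2 5]
After op 7 (cut(4)): [4 1 2 5 3 6 0 7]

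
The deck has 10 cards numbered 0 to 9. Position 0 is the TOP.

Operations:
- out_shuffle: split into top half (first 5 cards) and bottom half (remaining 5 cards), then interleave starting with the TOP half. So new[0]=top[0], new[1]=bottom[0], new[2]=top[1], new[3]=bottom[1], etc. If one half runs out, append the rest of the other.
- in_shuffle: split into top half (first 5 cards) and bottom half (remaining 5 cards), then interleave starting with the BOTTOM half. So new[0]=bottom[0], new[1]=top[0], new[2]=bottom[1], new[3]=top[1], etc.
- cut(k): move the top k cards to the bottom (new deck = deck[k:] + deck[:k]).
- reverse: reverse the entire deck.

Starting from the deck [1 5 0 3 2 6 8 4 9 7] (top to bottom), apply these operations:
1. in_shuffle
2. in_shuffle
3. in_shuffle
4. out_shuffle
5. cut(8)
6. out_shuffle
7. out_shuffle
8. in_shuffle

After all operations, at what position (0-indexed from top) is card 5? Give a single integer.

Answer: 1

Derivation:
After op 1 (in_shuffle): [6 1 8 5 4 0 9 3 7 2]
After op 2 (in_shuffle): [0 6 9 1 3 8 7 5 2 4]
After op 3 (in_shuffle): [8 0 7 6 5 9 2 1 4 3]
After op 4 (out_shuffle): [8 9 0 2 7 1 6 4 5 3]
After op 5 (cut(8)): [5 3 8 9 0 2 7 1 6 4]
After op 6 (out_shuffle): [5 2 3 7 8 1 9 6 0 4]
After op 7 (out_shuffle): [5 1 2 9 3 6 7 0 8 4]
After op 8 (in_shuffle): [6 5 7 1 0 2 8 9 4 3]
Card 5 is at position 1.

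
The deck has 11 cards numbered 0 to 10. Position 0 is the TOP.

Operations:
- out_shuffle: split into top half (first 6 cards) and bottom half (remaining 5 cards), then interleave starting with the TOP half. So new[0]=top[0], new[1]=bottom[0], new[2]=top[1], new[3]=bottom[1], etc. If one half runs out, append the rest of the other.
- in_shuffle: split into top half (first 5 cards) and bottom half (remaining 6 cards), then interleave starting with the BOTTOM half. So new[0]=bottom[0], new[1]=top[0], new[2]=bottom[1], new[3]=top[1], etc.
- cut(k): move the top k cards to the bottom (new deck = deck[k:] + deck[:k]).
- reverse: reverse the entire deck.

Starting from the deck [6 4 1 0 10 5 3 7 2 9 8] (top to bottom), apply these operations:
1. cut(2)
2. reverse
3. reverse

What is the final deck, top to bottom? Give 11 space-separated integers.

Answer: 1 0 10 5 3 7 2 9 8 6 4

Derivation:
After op 1 (cut(2)): [1 0 10 5 3 7 2 9 8 6 4]
After op 2 (reverse): [4 6 8 9 2 7 3 5 10 0 1]
After op 3 (reverse): [1 0 10 5 3 7 2 9 8 6 4]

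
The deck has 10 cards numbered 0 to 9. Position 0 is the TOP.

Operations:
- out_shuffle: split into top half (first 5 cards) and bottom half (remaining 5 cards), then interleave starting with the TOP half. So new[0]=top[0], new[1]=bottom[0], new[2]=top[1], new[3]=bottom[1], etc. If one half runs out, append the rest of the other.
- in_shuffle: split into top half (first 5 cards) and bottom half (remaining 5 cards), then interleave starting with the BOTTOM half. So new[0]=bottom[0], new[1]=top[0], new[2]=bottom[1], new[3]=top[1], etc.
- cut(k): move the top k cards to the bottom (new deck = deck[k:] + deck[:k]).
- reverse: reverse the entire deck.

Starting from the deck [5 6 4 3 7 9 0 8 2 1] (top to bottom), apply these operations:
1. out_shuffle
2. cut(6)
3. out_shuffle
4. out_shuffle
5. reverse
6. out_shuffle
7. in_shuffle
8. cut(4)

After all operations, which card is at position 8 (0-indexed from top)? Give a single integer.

After op 1 (out_shuffle): [5 9 6 0 4 8 3 2 7 1]
After op 2 (cut(6)): [3 2 7 1 5 9 6 0 4 8]
After op 3 (out_shuffle): [3 9 2 6 7 0 1 4 5 8]
After op 4 (out_shuffle): [3 0 9 1 2 4 6 5 7 8]
After op 5 (reverse): [8 7 5 6 4 2 1 9 0 3]
After op 6 (out_shuffle): [8 2 7 1 5 9 6 0 4 3]
After op 7 (in_shuffle): [9 8 6 2 0 7 4 1 3 5]
After op 8 (cut(4)): [0 7 4 1 3 5 9 8 6 2]
Position 8: card 6.

Answer: 6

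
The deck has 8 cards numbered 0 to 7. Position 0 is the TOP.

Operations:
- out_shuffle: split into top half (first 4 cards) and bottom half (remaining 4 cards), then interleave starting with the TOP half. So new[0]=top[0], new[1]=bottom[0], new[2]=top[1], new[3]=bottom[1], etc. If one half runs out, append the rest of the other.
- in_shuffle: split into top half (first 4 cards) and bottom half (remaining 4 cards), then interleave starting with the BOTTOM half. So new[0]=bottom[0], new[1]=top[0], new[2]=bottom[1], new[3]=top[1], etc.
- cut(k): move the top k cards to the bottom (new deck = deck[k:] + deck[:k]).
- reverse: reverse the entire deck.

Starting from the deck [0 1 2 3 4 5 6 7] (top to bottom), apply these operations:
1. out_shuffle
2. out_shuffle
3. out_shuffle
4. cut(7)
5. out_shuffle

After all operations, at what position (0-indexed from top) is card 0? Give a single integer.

Answer: 2

Derivation:
After op 1 (out_shuffle): [0 4 1 5 2 6 3 7]
After op 2 (out_shuffle): [0 2 4 6 1 3 5 7]
After op 3 (out_shuffle): [0 1 2 3 4 5 6 7]
After op 4 (cut(7)): [7 0 1 2 3 4 5 6]
After op 5 (out_shuffle): [7 3 0 4 1 5 2 6]
Card 0 is at position 2.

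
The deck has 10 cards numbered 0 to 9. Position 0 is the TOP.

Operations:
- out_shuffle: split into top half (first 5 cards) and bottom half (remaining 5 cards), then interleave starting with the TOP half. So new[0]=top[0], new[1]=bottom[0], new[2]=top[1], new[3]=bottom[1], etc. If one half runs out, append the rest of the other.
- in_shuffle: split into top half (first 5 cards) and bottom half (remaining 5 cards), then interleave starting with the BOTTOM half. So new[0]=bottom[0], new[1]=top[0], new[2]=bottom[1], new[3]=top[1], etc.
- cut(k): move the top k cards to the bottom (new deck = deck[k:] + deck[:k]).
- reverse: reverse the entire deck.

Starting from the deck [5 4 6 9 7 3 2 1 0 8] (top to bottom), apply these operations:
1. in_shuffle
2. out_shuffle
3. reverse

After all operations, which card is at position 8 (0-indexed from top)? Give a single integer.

After op 1 (in_shuffle): [3 5 2 4 1 6 0 9 8 7]
After op 2 (out_shuffle): [3 6 5 0 2 9 4 8 1 7]
After op 3 (reverse): [7 1 8 4 9 2 0 5 6 3]
Position 8: card 6.

Answer: 6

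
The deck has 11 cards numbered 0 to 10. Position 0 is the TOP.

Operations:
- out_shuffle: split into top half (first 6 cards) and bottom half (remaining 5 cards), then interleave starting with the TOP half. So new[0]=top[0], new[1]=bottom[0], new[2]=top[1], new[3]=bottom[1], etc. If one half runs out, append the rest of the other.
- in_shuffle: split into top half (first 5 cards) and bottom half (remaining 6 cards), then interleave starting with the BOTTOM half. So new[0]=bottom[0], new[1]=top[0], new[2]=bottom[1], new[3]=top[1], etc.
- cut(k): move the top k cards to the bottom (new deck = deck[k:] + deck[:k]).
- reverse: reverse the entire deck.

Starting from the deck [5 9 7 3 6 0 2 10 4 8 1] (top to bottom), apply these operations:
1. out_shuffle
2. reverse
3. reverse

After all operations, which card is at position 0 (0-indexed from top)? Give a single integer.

Answer: 5

Derivation:
After op 1 (out_shuffle): [5 2 9 10 7 4 3 8 6 1 0]
After op 2 (reverse): [0 1 6 8 3 4 7 10 9 2 5]
After op 3 (reverse): [5 2 9 10 7 4 3 8 6 1 0]
Position 0: card 5.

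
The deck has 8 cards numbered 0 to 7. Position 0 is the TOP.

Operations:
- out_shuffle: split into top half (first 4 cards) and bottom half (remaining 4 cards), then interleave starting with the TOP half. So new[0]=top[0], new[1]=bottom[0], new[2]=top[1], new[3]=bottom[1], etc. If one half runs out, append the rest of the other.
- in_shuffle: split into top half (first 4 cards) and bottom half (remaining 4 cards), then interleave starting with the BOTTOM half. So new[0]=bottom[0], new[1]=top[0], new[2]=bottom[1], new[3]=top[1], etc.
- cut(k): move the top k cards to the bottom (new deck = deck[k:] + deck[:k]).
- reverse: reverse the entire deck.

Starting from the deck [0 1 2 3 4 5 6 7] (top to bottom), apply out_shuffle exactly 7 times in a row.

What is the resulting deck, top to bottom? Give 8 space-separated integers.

Answer: 0 4 1 5 2 6 3 7

Derivation:
After op 1 (out_shuffle): [0 4 1 5 2 6 3 7]
After op 2 (out_shuffle): [0 2 4 6 1 3 5 7]
After op 3 (out_shuffle): [0 1 2 3 4 5 6 7]
After op 4 (out_shuffle): [0 4 1 5 2 6 3 7]
After op 5 (out_shuffle): [0 2 4 6 1 3 5 7]
After op 6 (out_shuffle): [0 1 2 3 4 5 6 7]
After op 7 (out_shuffle): [0 4 1 5 2 6 3 7]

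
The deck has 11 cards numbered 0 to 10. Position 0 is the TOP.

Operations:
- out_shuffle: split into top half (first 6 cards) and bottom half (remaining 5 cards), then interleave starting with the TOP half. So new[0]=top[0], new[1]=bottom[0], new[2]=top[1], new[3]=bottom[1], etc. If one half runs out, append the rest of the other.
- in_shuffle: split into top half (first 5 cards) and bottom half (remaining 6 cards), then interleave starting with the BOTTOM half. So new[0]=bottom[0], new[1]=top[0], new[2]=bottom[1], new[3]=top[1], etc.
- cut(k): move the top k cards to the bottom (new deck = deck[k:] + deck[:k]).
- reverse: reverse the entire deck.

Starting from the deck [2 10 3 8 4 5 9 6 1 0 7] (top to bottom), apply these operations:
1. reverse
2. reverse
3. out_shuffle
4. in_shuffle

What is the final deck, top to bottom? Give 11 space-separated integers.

After op 1 (reverse): [7 0 1 6 9 5 4 8 3 10 2]
After op 2 (reverse): [2 10 3 8 4 5 9 6 1 0 7]
After op 3 (out_shuffle): [2 9 10 6 3 1 8 0 4 7 5]
After op 4 (in_shuffle): [1 2 8 9 0 10 4 6 7 3 5]

Answer: 1 2 8 9 0 10 4 6 7 3 5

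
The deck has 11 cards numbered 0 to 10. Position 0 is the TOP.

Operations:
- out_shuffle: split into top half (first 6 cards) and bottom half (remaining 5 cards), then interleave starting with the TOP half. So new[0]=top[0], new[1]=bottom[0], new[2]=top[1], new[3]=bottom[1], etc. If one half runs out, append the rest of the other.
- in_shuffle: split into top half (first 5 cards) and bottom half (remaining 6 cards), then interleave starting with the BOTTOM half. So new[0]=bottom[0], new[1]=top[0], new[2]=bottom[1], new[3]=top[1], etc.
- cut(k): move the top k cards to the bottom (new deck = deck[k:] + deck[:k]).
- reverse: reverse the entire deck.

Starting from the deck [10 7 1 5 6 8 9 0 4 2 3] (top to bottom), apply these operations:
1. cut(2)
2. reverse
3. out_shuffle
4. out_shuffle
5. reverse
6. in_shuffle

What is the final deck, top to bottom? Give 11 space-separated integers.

After op 1 (cut(2)): [1 5 6 8 9 0 4 2 3 10 7]
After op 2 (reverse): [7 10 3 2 4 0 9 8 6 5 1]
After op 3 (out_shuffle): [7 9 10 8 3 6 2 5 4 1 0]
After op 4 (out_shuffle): [7 2 9 5 10 4 8 1 3 0 6]
After op 5 (reverse): [6 0 3 1 8 4 10 5 9 2 7]
After op 6 (in_shuffle): [4 6 10 0 5 3 9 1 2 8 7]

Answer: 4 6 10 0 5 3 9 1 2 8 7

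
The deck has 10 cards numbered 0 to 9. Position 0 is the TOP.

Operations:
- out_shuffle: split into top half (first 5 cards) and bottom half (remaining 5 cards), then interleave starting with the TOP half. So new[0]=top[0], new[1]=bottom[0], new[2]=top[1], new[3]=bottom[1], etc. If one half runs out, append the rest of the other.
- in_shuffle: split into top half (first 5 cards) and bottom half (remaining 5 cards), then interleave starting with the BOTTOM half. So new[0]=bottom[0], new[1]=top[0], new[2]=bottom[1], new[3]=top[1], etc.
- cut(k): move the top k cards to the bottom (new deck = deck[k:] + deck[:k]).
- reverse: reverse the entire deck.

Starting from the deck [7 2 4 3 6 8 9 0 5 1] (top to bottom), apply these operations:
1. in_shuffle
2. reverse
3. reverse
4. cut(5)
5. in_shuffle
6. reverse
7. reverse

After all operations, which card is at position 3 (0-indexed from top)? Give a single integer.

Answer: 5

Derivation:
After op 1 (in_shuffle): [8 7 9 2 0 4 5 3 1 6]
After op 2 (reverse): [6 1 3 5 4 0 2 9 7 8]
After op 3 (reverse): [8 7 9 2 0 4 5 3 1 6]
After op 4 (cut(5)): [4 5 3 1 6 8 7 9 2 0]
After op 5 (in_shuffle): [8 4 7 5 9 3 2 1 0 6]
After op 6 (reverse): [6 0 1 2 3 9 5 7 4 8]
After op 7 (reverse): [8 4 7 5 9 3 2 1 0 6]
Position 3: card 5.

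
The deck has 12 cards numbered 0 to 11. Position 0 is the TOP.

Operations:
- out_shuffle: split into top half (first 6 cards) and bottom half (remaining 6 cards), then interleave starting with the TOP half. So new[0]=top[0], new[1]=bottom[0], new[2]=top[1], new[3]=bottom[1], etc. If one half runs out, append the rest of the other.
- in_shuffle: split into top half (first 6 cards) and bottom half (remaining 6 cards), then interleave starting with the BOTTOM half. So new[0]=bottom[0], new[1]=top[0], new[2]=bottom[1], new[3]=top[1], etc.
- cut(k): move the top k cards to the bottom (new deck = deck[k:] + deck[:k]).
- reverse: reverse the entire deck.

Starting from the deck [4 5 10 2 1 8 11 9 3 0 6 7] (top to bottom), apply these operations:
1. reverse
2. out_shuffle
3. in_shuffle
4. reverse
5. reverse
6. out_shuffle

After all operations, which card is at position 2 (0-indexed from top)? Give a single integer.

After op 1 (reverse): [7 6 0 3 9 11 8 1 2 10 5 4]
After op 2 (out_shuffle): [7 8 6 1 0 2 3 10 9 5 11 4]
After op 3 (in_shuffle): [3 7 10 8 9 6 5 1 11 0 4 2]
After op 4 (reverse): [2 4 0 11 1 5 6 9 8 10 7 3]
After op 5 (reverse): [3 7 10 8 9 6 5 1 11 0 4 2]
After op 6 (out_shuffle): [3 5 7 1 10 11 8 0 9 4 6 2]
Position 2: card 7.

Answer: 7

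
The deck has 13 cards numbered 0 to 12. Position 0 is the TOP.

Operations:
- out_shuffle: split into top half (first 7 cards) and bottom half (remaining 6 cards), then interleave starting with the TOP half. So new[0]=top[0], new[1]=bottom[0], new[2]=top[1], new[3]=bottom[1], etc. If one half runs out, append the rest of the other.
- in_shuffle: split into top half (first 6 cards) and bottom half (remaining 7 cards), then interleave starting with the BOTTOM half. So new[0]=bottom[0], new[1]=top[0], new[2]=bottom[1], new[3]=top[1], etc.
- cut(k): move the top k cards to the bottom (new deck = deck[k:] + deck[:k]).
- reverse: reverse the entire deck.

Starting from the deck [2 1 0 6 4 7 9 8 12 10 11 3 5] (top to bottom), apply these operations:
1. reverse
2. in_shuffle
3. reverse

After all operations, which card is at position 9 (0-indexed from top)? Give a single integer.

After op 1 (reverse): [5 3 11 10 12 8 9 7 4 6 0 1 2]
After op 2 (in_shuffle): [9 5 7 3 4 11 6 10 0 12 1 8 2]
After op 3 (reverse): [2 8 1 12 0 10 6 11 4 3 7 5 9]
Position 9: card 3.

Answer: 3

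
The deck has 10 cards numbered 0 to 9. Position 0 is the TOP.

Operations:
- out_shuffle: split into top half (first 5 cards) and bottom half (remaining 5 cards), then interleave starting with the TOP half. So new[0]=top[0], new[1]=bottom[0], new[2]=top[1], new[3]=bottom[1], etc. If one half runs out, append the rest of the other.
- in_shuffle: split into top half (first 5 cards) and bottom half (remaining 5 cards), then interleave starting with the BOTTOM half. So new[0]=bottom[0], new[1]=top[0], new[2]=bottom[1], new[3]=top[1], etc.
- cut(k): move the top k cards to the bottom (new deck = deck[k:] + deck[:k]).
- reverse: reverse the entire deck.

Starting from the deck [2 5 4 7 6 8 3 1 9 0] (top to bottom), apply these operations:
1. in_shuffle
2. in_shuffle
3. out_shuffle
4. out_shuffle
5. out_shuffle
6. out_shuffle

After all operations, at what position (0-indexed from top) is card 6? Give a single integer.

After op 1 (in_shuffle): [8 2 3 5 1 4 9 7 0 6]
After op 2 (in_shuffle): [4 8 9 2 7 3 0 5 6 1]
After op 3 (out_shuffle): [4 3 8 0 9 5 2 6 7 1]
After op 4 (out_shuffle): [4 5 3 2 8 6 0 7 9 1]
After op 5 (out_shuffle): [4 6 5 0 3 7 2 9 8 1]
After op 6 (out_shuffle): [4 7 6 2 5 9 0 8 3 1]
Card 6 is at position 2.

Answer: 2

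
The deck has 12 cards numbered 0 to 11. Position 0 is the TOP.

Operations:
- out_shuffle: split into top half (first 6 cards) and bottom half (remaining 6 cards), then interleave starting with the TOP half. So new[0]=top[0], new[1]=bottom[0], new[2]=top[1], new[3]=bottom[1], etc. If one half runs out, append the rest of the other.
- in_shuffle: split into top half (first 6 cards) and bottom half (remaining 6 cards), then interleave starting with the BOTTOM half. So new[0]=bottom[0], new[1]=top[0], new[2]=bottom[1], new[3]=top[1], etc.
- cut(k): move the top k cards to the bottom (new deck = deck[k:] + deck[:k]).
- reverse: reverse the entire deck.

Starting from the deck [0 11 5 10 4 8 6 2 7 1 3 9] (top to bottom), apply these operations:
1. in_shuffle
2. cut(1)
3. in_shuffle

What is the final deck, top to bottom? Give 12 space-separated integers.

Answer: 10 0 3 2 4 11 9 7 8 5 6 1

Derivation:
After op 1 (in_shuffle): [6 0 2 11 7 5 1 10 3 4 9 8]
After op 2 (cut(1)): [0 2 11 7 5 1 10 3 4 9 8 6]
After op 3 (in_shuffle): [10 0 3 2 4 11 9 7 8 5 6 1]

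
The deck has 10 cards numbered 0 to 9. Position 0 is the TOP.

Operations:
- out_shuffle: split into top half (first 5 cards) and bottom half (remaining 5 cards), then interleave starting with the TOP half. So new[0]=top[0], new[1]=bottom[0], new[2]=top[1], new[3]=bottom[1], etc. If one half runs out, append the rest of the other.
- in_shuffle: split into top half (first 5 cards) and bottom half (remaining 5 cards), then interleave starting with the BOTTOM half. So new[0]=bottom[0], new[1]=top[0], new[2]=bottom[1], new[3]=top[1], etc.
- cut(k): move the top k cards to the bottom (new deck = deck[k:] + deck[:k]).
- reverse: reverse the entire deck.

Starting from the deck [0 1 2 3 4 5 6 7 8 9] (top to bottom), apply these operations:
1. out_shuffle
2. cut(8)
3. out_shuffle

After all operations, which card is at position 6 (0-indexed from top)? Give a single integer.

After op 1 (out_shuffle): [0 5 1 6 2 7 3 8 4 9]
After op 2 (cut(8)): [4 9 0 5 1 6 2 7 3 8]
After op 3 (out_shuffle): [4 6 9 2 0 7 5 3 1 8]
Position 6: card 5.

Answer: 5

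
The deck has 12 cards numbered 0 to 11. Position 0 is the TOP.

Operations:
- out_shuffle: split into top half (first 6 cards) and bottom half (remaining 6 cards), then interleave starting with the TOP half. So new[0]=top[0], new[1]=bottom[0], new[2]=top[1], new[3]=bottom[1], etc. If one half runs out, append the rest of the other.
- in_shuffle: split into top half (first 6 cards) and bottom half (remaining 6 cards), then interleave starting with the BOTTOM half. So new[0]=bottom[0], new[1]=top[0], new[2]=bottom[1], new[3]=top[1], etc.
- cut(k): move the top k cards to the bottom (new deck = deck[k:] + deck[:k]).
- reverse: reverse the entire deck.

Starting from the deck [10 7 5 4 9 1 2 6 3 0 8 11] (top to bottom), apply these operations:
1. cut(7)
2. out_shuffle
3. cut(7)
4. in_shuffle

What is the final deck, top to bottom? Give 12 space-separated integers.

After op 1 (cut(7)): [6 3 0 8 11 10 7 5 4 9 1 2]
After op 2 (out_shuffle): [6 7 3 5 0 4 8 9 11 1 10 2]
After op 3 (cut(7)): [9 11 1 10 2 6 7 3 5 0 4 8]
After op 4 (in_shuffle): [7 9 3 11 5 1 0 10 4 2 8 6]

Answer: 7 9 3 11 5 1 0 10 4 2 8 6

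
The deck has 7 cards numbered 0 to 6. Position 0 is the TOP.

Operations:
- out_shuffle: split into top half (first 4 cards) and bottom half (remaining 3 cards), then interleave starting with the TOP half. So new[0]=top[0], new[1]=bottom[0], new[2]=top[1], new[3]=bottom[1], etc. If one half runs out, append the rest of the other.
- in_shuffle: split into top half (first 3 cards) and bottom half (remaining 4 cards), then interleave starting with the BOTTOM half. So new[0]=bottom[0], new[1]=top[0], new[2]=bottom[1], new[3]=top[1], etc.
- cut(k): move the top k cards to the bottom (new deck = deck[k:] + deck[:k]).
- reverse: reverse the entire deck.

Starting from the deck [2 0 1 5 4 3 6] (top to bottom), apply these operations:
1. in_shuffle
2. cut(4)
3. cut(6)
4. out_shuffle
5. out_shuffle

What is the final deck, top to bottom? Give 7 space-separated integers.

Answer: 0 1 5 4 3 6 2

Derivation:
After op 1 (in_shuffle): [5 2 4 0 3 1 6]
After op 2 (cut(4)): [3 1 6 5 2 4 0]
After op 3 (cut(6)): [0 3 1 6 5 2 4]
After op 4 (out_shuffle): [0 5 3 2 1 4 6]
After op 5 (out_shuffle): [0 1 5 4 3 6 2]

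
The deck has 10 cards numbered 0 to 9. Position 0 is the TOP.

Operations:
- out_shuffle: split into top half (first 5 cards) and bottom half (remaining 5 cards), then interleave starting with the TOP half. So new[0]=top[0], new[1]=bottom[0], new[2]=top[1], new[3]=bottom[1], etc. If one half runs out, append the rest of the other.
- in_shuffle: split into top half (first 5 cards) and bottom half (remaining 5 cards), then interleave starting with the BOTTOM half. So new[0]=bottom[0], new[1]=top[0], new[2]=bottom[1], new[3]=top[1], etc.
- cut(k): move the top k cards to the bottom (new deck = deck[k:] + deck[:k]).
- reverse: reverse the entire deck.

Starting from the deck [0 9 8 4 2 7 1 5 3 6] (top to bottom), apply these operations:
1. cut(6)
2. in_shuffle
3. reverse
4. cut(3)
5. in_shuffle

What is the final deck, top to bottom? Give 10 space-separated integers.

After op 1 (cut(6)): [1 5 3 6 0 9 8 4 2 7]
After op 2 (in_shuffle): [9 1 8 5 4 3 2 6 7 0]
After op 3 (reverse): [0 7 6 2 3 4 5 8 1 9]
After op 4 (cut(3)): [2 3 4 5 8 1 9 0 7 6]
After op 5 (in_shuffle): [1 2 9 3 0 4 7 5 6 8]

Answer: 1 2 9 3 0 4 7 5 6 8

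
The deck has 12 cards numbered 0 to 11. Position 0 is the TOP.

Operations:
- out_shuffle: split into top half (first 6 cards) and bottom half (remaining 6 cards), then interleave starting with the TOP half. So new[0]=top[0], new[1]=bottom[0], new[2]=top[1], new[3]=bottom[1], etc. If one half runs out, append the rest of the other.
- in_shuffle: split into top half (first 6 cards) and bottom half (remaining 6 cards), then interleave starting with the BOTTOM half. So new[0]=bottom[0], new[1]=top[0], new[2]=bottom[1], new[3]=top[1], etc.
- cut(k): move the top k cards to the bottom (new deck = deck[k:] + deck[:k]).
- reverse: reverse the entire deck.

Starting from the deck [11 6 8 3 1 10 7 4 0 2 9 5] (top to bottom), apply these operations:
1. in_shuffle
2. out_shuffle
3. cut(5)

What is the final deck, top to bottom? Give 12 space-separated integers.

After op 1 (in_shuffle): [7 11 4 6 0 8 2 3 9 1 5 10]
After op 2 (out_shuffle): [7 2 11 3 4 9 6 1 0 5 8 10]
After op 3 (cut(5)): [9 6 1 0 5 8 10 7 2 11 3 4]

Answer: 9 6 1 0 5 8 10 7 2 11 3 4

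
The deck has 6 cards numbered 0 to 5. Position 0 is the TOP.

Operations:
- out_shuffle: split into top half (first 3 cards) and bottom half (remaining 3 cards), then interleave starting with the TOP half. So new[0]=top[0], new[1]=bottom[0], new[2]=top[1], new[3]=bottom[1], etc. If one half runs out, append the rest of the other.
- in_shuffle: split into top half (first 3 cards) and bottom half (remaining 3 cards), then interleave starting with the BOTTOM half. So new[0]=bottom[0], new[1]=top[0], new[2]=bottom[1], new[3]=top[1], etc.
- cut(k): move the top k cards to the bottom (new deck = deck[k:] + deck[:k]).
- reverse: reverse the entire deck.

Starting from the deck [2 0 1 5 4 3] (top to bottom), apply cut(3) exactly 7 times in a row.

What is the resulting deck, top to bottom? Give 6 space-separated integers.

Answer: 5 4 3 2 0 1

Derivation:
After op 1 (cut(3)): [5 4 3 2 0 1]
After op 2 (cut(3)): [2 0 1 5 4 3]
After op 3 (cut(3)): [5 4 3 2 0 1]
After op 4 (cut(3)): [2 0 1 5 4 3]
After op 5 (cut(3)): [5 4 3 2 0 1]
After op 6 (cut(3)): [2 0 1 5 4 3]
After op 7 (cut(3)): [5 4 3 2 0 1]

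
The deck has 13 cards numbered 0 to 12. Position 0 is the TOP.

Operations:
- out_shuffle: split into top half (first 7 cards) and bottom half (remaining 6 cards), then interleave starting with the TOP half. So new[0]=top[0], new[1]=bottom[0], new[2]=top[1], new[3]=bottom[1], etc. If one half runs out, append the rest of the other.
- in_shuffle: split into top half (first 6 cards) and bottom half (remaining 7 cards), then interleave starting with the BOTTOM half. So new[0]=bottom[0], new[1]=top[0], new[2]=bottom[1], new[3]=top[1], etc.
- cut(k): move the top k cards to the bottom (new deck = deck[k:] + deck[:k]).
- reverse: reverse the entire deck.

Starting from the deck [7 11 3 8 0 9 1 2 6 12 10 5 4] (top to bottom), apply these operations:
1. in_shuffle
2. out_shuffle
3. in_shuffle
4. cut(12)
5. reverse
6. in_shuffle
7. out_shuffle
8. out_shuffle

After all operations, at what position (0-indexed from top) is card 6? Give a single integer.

After op 1 (in_shuffle): [1 7 2 11 6 3 12 8 10 0 5 9 4]
After op 2 (out_shuffle): [1 8 7 10 2 0 11 5 6 9 3 4 12]
After op 3 (in_shuffle): [11 1 5 8 6 7 9 10 3 2 4 0 12]
After op 4 (cut(12)): [12 11 1 5 8 6 7 9 10 3 2 4 0]
After op 5 (reverse): [0 4 2 3 10 9 7 6 8 5 1 11 12]
After op 6 (in_shuffle): [7 0 6 4 8 2 5 3 1 10 11 9 12]
After op 7 (out_shuffle): [7 3 0 1 6 10 4 11 8 9 2 12 5]
After op 8 (out_shuffle): [7 11 3 8 0 9 1 2 6 12 10 5 4]
Card 6 is at position 8.

Answer: 8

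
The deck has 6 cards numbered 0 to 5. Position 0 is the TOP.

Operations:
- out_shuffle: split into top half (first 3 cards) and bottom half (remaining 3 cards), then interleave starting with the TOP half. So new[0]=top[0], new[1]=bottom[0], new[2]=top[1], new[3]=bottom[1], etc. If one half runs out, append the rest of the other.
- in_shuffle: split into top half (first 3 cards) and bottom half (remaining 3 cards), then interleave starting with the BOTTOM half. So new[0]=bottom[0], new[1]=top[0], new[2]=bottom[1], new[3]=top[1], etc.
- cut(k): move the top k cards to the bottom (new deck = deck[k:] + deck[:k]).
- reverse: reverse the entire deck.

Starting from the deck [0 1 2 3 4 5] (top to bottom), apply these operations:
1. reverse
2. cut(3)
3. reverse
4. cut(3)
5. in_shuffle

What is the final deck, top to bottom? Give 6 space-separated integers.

After op 1 (reverse): [5 4 3 2 1 0]
After op 2 (cut(3)): [2 1 0 5 4 3]
After op 3 (reverse): [3 4 5 0 1 2]
After op 4 (cut(3)): [0 1 2 3 4 5]
After op 5 (in_shuffle): [3 0 4 1 5 2]

Answer: 3 0 4 1 5 2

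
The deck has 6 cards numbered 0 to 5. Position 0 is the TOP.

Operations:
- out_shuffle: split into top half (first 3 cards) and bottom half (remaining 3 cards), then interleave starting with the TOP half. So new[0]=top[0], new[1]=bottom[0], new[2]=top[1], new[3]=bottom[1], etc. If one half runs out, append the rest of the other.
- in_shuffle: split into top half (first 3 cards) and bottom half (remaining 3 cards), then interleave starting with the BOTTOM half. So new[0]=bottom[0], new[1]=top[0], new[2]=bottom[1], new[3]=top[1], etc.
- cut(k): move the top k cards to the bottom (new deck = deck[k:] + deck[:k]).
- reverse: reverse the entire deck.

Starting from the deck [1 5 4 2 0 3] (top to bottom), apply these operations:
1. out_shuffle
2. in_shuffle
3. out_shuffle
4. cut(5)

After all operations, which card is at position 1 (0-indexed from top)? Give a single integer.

Answer: 0

Derivation:
After op 1 (out_shuffle): [1 2 5 0 4 3]
After op 2 (in_shuffle): [0 1 4 2 3 5]
After op 3 (out_shuffle): [0 2 1 3 4 5]
After op 4 (cut(5)): [5 0 2 1 3 4]
Position 1: card 0.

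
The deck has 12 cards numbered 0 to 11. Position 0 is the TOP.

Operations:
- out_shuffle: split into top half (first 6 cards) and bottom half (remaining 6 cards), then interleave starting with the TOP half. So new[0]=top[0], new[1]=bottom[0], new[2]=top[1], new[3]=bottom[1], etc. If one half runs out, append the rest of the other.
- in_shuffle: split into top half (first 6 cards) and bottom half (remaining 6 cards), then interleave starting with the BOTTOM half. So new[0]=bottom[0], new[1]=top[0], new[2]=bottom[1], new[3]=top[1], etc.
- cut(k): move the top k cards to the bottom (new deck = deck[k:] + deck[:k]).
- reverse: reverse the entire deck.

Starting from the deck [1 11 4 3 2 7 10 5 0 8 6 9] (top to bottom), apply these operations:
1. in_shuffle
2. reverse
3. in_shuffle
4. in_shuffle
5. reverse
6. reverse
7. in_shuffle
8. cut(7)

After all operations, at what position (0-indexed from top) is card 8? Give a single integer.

Answer: 1

Derivation:
After op 1 (in_shuffle): [10 1 5 11 0 4 8 3 6 2 9 7]
After op 2 (reverse): [7 9 2 6 3 8 4 0 11 5 1 10]
After op 3 (in_shuffle): [4 7 0 9 11 2 5 6 1 3 10 8]
After op 4 (in_shuffle): [5 4 6 7 1 0 3 9 10 11 8 2]
After op 5 (reverse): [2 8 11 10 9 3 0 1 7 6 4 5]
After op 6 (reverse): [5 4 6 7 1 0 3 9 10 11 8 2]
After op 7 (in_shuffle): [3 5 9 4 10 6 11 7 8 1 2 0]
After op 8 (cut(7)): [7 8 1 2 0 3 5 9 4 10 6 11]
Card 8 is at position 1.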